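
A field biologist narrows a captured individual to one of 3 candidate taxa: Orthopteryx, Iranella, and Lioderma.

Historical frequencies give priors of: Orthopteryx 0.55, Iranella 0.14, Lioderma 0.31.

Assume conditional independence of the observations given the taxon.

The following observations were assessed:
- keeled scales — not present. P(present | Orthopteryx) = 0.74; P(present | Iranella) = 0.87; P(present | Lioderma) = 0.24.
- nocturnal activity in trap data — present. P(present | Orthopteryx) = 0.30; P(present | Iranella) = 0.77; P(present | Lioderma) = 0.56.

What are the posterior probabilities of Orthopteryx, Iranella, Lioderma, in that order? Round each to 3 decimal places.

0.227, 0.074, 0.699

Multiply each prior by the joint likelihood of the evidence pattern (using 1 − P(present | H) for each absent observation):
  Orthopteryx: 0.55 × (1 − 0.74) × 0.30 = 0.0429
  Iranella: 0.14 × (1 − 0.87) × 0.77 = 0.014014
  Lioderma: 0.31 × (1 − 0.24) × 0.56 = 0.13194
The unnormalized weights sum to 0.18885.
P(Orthopteryx | evidence) = 0.0429 / 0.18885 ≈ 0.227
P(Iranella | evidence) = 0.014014 / 0.18885 ≈ 0.074
P(Lioderma | evidence) = 0.13194 / 0.18885 ≈ 0.699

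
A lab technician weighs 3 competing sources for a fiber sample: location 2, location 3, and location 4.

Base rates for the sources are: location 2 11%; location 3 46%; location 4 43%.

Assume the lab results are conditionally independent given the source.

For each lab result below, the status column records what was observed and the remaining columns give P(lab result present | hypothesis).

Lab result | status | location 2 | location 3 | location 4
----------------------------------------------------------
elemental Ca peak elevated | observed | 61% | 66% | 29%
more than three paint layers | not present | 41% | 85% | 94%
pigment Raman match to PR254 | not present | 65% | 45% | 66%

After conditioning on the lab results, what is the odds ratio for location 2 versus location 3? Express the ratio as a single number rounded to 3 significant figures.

The normalizing constant cancels in an odds ratio, so compute prior × likelihood for the two hypotheses only (using 1 − P(present | H) for each absent lab result):
  location 2: 0.11 × 0.61 × (1 − 0.41) × (1 − 0.65) = 0.013856
  location 3: 0.46 × 0.66 × (1 − 0.85) × (1 − 0.45) = 0.025047
Posterior odds = 0.013856 / 0.025047 ≈ 0.553.

0.553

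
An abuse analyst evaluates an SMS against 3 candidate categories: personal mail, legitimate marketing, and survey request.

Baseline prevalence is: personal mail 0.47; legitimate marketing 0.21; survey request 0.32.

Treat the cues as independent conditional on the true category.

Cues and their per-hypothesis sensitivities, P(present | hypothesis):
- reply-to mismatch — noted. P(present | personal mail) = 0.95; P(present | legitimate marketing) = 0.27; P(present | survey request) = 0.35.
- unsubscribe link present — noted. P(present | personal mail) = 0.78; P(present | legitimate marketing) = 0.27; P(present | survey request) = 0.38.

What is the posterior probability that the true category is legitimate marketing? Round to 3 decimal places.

0.038

Multiply each prior by the joint likelihood of the cue pattern:
  personal mail: 0.47 × 0.95 × 0.78 = 0.34827
  legitimate marketing: 0.21 × 0.27 × 0.27 = 0.015309
  survey request: 0.32 × 0.35 × 0.38 = 0.04256
The unnormalized weights sum to 0.40614.
P(legitimate marketing | evidence) = 0.015309 / 0.40614 ≈ 0.038.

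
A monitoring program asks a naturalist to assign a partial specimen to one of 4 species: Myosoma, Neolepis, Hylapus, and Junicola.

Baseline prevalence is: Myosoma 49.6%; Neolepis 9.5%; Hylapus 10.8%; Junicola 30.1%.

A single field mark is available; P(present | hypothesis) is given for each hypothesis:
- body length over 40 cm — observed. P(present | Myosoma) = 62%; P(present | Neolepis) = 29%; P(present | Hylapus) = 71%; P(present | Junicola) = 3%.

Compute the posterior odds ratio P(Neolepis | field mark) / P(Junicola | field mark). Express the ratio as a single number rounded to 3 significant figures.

3.05

Unnormalized posterior weight (prior times the field mark likelihood) for each of the two hypotheses:
  Neolepis: 0.095 × 0.29 = 0.02755
  Junicola: 0.301 × 0.03 = 0.00903
Posterior odds = 0.02755 / 0.00903 ≈ 3.05.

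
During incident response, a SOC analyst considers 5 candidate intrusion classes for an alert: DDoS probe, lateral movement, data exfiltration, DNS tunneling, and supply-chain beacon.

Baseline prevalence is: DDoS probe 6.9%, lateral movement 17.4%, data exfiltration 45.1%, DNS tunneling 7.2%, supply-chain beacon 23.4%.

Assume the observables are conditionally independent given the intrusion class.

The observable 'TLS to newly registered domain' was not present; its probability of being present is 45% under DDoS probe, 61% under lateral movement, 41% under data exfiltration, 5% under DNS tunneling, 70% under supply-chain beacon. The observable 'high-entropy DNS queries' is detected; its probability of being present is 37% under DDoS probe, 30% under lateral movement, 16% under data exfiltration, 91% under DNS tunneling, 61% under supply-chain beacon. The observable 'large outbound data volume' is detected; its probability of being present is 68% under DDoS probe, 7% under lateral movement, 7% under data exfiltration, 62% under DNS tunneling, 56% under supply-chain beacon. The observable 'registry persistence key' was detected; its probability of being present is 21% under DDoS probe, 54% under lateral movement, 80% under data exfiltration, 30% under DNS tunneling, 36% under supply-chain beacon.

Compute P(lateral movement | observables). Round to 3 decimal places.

0.030

By Bayes' rule with conditional independence, the unnormalized weight for each hypothesis is prior × ∏ likelihoods (using 1 − P(present | H) for each absent observable):
  DDoS probe: 0.069 × (1 − 0.45) × 0.37 × 0.68 × 0.21 = 0.0020051
  lateral movement: 0.174 × (1 − 0.61) × 0.30 × 0.07 × 0.54 = 0.00076953
  data exfiltration: 0.451 × (1 − 0.41) × 0.16 × 0.07 × 0.80 = 0.0023842
  DNS tunneling: 0.072 × (1 − 0.05) × 0.91 × 0.62 × 0.30 = 0.011577
  supply-chain beacon: 0.234 × (1 − 0.70) × 0.61 × 0.56 × 0.36 = 0.0086329
Marginal likelihood of the evidence = 0.025369.
P(lateral movement | evidence) = 0.00076953 / 0.025369 ≈ 0.030.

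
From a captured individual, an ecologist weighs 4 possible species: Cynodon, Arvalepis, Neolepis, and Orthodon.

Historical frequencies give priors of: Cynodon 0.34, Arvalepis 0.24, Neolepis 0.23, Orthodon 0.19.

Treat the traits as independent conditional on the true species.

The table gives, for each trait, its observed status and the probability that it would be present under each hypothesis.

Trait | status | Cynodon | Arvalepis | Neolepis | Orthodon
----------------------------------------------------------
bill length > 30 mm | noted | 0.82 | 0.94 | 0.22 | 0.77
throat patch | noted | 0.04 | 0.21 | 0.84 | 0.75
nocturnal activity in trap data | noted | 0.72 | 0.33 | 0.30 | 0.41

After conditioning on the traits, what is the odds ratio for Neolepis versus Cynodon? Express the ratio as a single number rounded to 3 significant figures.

Unnormalized posterior weight (prior times the trait likelihoods) for each of the two hypotheses:
  Neolepis: 0.23 × 0.22 × 0.84 × 0.30 = 0.012751
  Cynodon: 0.34 × 0.82 × 0.04 × 0.72 = 0.0080294
Posterior odds = 0.012751 / 0.0080294 ≈ 1.59.

1.59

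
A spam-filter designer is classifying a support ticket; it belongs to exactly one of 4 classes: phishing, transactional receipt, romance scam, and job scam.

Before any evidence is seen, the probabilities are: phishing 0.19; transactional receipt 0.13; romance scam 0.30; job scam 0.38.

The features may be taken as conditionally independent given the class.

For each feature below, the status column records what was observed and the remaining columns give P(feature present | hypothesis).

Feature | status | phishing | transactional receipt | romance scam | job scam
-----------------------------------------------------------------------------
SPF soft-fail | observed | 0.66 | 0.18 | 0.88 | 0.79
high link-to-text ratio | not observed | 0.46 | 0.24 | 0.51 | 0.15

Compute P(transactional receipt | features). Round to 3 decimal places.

0.038

Multiply each prior by the joint likelihood of the feature pattern (using 1 − P(present | H) for each absent feature):
  phishing: 0.19 × 0.66 × (1 − 0.46) = 0.067716
  transactional receipt: 0.13 × 0.18 × (1 − 0.24) = 0.017784
  romance scam: 0.30 × 0.88 × (1 − 0.51) = 0.12936
  job scam: 0.38 × 0.79 × (1 − 0.15) = 0.25517
Marginal likelihood of the evidence = 0.47003.
P(transactional receipt | evidence) = 0.017784 / 0.47003 ≈ 0.038.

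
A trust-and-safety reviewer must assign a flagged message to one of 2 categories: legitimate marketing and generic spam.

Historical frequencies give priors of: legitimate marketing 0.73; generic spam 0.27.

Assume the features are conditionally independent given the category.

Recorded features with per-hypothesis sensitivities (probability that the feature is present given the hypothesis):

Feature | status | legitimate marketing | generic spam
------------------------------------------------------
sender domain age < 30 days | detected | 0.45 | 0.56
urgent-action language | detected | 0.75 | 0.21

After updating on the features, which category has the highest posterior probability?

legitimate marketing

By Bayes' rule with conditional independence, the unnormalized weight for each hypothesis is prior × ∏ likelihoods:
  legitimate marketing: 0.73 × 0.45 × 0.75 = 0.24638
  generic spam: 0.27 × 0.56 × 0.21 = 0.031752
The unnormalized weights sum to 0.27813.
P(legitimate marketing | evidence) ≈ 0.24638 / 0.27813 ≈ 0.886
P(generic spam | evidence) ≈ 0.031752 / 0.27813 ≈ 0.114
The largest is 0.886, so legitimate marketing is most probable.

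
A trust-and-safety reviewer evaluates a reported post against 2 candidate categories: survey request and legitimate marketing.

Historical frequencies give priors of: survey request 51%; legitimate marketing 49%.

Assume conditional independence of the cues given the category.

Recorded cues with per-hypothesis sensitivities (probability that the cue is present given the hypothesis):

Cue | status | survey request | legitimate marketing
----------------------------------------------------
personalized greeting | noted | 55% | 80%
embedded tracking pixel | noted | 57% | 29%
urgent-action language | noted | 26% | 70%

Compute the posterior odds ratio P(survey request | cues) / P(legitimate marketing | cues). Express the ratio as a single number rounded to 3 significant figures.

Unnormalized posterior weight (prior times the cue likelihoods) for each of the two hypotheses:
  survey request: 0.51 × 0.55 × 0.57 × 0.26 = 0.04157
  legitimate marketing: 0.49 × 0.80 × 0.29 × 0.70 = 0.079576
Posterior odds = 0.04157 / 0.079576 ≈ 0.522.

0.522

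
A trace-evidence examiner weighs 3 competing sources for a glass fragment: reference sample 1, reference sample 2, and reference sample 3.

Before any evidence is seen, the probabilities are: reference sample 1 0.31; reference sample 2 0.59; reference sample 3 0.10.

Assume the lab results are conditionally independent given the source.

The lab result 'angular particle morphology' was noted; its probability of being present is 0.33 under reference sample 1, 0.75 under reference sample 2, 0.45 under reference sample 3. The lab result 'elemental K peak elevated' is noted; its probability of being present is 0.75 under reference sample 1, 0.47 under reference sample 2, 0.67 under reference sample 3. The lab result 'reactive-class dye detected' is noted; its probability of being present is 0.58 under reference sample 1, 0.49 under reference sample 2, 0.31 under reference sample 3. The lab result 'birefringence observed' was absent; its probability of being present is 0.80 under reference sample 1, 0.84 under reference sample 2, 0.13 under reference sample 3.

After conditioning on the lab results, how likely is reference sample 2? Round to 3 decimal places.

0.489

For each hypothesis, the unnormalized posterior weight is prior × product of the lab result likelihoods (using 1 − P(present | H) for each absent lab result):
  reference sample 1: 0.31 × 0.33 × 0.75 × 0.58 × (1 − 0.80) = 0.0089001
  reference sample 2: 0.59 × 0.75 × 0.47 × 0.49 × (1 − 0.84) = 0.016305
  reference sample 3: 0.10 × 0.45 × 0.67 × 0.31 × (1 − 0.13) = 0.0081315
Normalizing constant Z = 0.0089001 + 0.016305 + 0.0081315 = 0.033337.
P(reference sample 2 | evidence) = 0.016305 / 0.033337 ≈ 0.489.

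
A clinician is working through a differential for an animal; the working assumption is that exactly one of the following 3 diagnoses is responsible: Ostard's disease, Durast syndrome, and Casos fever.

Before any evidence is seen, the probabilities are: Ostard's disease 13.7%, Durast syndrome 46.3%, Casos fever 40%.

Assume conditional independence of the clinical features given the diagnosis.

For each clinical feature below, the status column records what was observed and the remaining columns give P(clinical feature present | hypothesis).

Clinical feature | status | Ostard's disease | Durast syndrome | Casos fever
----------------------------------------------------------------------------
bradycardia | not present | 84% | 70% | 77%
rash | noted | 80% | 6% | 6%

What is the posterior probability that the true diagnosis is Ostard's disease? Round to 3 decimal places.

For each hypothesis, the unnormalized posterior weight is prior × product of the clinical feature likelihoods (using 1 − P(present | H) for each absent clinical feature):
  Ostard's disease: 0.137 × (1 − 0.84) × 0.80 = 0.017536
  Durast syndrome: 0.463 × (1 − 0.70) × 0.06 = 0.008334
  Casos fever: 0.400 × (1 − 0.77) × 0.06 = 0.00552
The unnormalized weights sum to 0.03139.
P(Ostard's disease | evidence) = 0.017536 / 0.03139 ≈ 0.559.

0.559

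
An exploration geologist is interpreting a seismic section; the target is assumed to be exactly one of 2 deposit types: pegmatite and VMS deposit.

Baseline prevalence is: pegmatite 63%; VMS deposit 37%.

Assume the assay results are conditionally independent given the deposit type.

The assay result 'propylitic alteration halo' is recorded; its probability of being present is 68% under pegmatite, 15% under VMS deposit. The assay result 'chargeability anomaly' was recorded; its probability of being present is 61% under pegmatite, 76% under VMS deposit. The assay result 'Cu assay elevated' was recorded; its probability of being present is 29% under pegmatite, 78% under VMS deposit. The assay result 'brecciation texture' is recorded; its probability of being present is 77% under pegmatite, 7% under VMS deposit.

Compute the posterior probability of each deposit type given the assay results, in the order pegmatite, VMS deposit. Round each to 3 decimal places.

0.962, 0.038

For each hypothesis, the unnormalized posterior weight is prior × product of the assay result likelihoods:
  pegmatite: 0.63 × 0.68 × 0.61 × 0.29 × 0.77 = 0.058354
  VMS deposit: 0.37 × 0.15 × 0.76 × 0.78 × 0.07 = 0.002303
Marginal likelihood of the evidence = 0.060657.
P(pegmatite | evidence) = 0.058354 / 0.060657 ≈ 0.962
P(VMS deposit | evidence) = 0.002303 / 0.060657 ≈ 0.038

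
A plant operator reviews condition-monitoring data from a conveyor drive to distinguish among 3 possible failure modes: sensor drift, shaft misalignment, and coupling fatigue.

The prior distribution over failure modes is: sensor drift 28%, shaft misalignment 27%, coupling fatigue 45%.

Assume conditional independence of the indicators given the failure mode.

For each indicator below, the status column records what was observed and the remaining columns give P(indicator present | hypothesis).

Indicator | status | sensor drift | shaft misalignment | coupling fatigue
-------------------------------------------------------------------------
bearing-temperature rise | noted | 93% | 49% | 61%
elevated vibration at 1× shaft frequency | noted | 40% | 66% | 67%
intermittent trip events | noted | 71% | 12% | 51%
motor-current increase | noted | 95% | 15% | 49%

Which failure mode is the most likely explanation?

sensor drift

Multiply each prior by the joint likelihood of the indicator pattern:
  sensor drift: 0.28 × 0.93 × 0.40 × 0.71 × 0.95 = 0.070256
  shaft misalignment: 0.27 × 0.49 × 0.66 × 0.12 × 0.15 = 0.0015717
  coupling fatigue: 0.45 × 0.61 × 0.67 × 0.51 × 0.49 = 0.04596
The unnormalized weights sum to 0.11779.
P(sensor drift | evidence) ≈ 0.070256 / 0.11779 ≈ 0.596
P(shaft misalignment | evidence) ≈ 0.0015717 / 0.11779 ≈ 0.013
P(coupling fatigue | evidence) ≈ 0.04596 / 0.11779 ≈ 0.390
The largest is 0.596, so sensor drift is most probable.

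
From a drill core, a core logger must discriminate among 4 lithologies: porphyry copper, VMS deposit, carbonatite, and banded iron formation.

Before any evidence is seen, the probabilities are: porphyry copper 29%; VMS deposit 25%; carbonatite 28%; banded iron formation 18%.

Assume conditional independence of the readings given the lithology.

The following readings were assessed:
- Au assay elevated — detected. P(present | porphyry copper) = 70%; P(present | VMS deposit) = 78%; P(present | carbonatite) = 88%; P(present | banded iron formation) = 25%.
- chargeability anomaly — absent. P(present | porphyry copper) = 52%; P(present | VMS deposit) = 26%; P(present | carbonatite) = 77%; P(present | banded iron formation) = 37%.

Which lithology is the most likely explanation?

For each hypothesis, the unnormalized posterior weight is prior × product of the reading likelihoods (using 1 − P(present | H) for each absent reading):
  porphyry copper: 0.29 × 0.70 × (1 − 0.52) = 0.09744
  VMS deposit: 0.25 × 0.78 × (1 − 0.26) = 0.1443
  carbonatite: 0.28 × 0.88 × (1 − 0.77) = 0.056672
  banded iron formation: 0.18 × 0.25 × (1 − 0.37) = 0.02835
The unnormalized weights sum to 0.32676.
P(porphyry copper | evidence) ≈ 0.09744 / 0.32676 ≈ 0.298
P(VMS deposit | evidence) ≈ 0.1443 / 0.32676 ≈ 0.442
P(carbonatite | evidence) ≈ 0.056672 / 0.32676 ≈ 0.173
P(banded iron formation | evidence) ≈ 0.02835 / 0.32676 ≈ 0.087
The largest is 0.442, so VMS deposit is most probable.

VMS deposit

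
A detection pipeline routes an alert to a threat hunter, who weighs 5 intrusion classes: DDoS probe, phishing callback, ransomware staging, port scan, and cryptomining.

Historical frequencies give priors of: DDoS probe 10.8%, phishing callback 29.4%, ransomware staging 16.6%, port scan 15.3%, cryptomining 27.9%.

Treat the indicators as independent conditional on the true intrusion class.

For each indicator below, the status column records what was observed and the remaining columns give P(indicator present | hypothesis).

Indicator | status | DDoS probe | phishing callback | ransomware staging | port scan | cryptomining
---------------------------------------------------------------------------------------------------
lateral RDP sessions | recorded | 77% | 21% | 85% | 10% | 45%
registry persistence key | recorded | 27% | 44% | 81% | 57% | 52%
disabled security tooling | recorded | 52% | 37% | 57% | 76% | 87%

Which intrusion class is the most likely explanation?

For each hypothesis, the unnormalized posterior weight is prior × product of the indicator likelihoods:
  DDoS probe: 0.108 × 0.77 × 0.27 × 0.52 = 0.011676
  phishing callback: 0.294 × 0.21 × 0.44 × 0.37 = 0.010051
  ransomware staging: 0.166 × 0.85 × 0.81 × 0.57 = 0.065146
  port scan: 0.153 × 0.10 × 0.57 × 0.76 = 0.006628
  cryptomining: 0.279 × 0.45 × 0.52 × 0.87 = 0.056799
Marginal likelihood of the evidence = 0.1503.
P(DDoS probe | evidence) ≈ 0.011676 / 0.1503 ≈ 0.078
P(phishing callback | evidence) ≈ 0.010051 / 0.1503 ≈ 0.067
P(ransomware staging | evidence) ≈ 0.065146 / 0.1503 ≈ 0.433
P(port scan | evidence) ≈ 0.006628 / 0.1503 ≈ 0.044
P(cryptomining | evidence) ≈ 0.056799 / 0.1503 ≈ 0.378
The largest is 0.433, so ransomware staging is most probable.

ransomware staging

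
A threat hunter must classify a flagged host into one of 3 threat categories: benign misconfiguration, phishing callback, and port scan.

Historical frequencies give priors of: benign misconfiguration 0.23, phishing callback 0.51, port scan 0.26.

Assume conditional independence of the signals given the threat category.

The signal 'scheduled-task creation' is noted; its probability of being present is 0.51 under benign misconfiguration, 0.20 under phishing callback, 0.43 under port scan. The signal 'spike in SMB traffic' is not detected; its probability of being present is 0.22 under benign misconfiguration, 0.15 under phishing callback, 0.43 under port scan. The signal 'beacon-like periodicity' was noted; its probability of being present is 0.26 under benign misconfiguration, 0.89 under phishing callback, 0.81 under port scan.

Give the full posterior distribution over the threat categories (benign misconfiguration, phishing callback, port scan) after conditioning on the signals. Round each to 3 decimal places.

0.156, 0.506, 0.338

For each hypothesis, the unnormalized posterior weight is prior × product of the signal likelihoods (using 1 − P(present | H) for each absent signal):
  benign misconfiguration: 0.23 × 0.51 × (1 − 0.22) × 0.26 = 0.023788
  phishing callback: 0.51 × 0.20 × (1 − 0.15) × 0.89 = 0.077163
  port scan: 0.26 × 0.43 × (1 − 0.43) × 0.81 = 0.051618
Marginal likelihood of the evidence = 0.15257.
P(benign misconfiguration | evidence) = 0.023788 / 0.15257 ≈ 0.156
P(phishing callback | evidence) = 0.077163 / 0.15257 ≈ 0.506
P(port scan | evidence) = 0.051618 / 0.15257 ≈ 0.338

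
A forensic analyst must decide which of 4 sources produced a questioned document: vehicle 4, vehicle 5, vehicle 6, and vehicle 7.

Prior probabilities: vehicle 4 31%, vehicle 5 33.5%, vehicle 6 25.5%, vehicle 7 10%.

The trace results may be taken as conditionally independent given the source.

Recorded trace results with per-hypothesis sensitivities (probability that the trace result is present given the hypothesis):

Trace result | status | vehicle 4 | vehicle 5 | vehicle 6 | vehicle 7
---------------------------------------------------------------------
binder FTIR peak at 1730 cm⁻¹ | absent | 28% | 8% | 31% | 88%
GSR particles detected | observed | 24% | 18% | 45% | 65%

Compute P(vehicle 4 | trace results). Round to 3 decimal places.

For each hypothesis, the unnormalized posterior weight is prior × product of the trace result likelihoods (using 1 − P(present | H) for each absent trace result):
  vehicle 4: 0.310 × (1 − 0.28) × 0.24 = 0.053568
  vehicle 5: 0.335 × (1 − 0.08) × 0.18 = 0.055476
  vehicle 6: 0.255 × (1 − 0.31) × 0.45 = 0.079177
  vehicle 7: 0.100 × (1 − 0.88) × 0.65 = 0.0078
The unnormalized weights sum to 0.19602.
P(vehicle 4 | evidence) = 0.053568 / 0.19602 ≈ 0.273.

0.273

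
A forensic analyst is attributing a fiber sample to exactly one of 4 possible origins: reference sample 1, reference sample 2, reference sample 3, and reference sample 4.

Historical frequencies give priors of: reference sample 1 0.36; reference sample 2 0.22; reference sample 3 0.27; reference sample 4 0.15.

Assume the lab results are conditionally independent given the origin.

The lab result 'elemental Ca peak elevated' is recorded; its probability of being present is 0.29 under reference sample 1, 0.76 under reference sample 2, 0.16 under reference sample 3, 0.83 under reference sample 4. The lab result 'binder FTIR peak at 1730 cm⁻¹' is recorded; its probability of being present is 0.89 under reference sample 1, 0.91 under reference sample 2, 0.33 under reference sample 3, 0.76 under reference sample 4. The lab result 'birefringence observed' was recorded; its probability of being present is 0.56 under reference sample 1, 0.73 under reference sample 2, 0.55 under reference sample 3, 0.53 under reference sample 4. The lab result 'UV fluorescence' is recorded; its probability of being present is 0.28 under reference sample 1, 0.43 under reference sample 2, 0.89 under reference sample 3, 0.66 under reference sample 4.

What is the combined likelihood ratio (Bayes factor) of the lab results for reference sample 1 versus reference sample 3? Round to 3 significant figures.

1.57

The Bayes factor is the ratio of the joint likelihoods of the lab result pattern under the two hypotheses.
  reference sample 1: 0.29 × 0.89 × 0.56 × 0.28 = 0.04047
  reference sample 3: 0.16 × 0.33 × 0.55 × 0.89 = 0.025846
Bayes factor = 0.04047 / 0.025846 ≈ 1.57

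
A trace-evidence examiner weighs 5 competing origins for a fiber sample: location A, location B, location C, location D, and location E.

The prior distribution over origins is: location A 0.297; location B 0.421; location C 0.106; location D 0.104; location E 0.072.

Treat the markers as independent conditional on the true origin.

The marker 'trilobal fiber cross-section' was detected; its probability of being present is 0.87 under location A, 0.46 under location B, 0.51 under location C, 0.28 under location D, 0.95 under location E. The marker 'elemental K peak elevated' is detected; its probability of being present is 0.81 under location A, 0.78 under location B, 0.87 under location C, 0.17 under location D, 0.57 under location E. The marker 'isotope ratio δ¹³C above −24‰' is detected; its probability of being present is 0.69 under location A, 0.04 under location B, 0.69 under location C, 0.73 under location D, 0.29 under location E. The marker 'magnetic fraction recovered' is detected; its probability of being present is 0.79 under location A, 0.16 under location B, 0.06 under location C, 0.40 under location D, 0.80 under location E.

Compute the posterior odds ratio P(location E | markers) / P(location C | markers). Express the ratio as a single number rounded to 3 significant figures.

Unnormalized posterior weight (prior times the marker likelihoods) for each of the two hypotheses:
  location E: 0.072 × 0.95 × 0.57 × 0.29 × 0.80 = 0.0090452
  location C: 0.106 × 0.51 × 0.87 × 0.69 × 0.06 = 0.0019471
Odds(location E : location C) = 0.0090452 / 0.0019471 ≈ 4.65.

4.65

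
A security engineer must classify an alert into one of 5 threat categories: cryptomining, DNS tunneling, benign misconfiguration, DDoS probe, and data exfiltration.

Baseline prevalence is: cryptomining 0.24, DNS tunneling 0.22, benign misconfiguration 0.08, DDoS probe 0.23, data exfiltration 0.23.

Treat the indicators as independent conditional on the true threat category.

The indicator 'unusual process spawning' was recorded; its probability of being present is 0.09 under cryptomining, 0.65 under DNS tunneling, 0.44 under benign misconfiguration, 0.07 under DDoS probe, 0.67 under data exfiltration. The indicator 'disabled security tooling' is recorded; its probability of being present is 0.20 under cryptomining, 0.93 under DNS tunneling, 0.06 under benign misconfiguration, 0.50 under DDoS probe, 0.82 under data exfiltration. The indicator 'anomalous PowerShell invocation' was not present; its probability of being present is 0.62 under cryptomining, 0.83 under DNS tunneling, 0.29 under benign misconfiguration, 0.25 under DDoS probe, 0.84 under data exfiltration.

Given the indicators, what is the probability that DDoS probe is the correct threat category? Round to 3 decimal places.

0.116

For each hypothesis, the unnormalized posterior weight is prior × product of the indicator likelihoods (using 1 − P(present | H) for each absent indicator):
  cryptomining: 0.24 × 0.09 × 0.20 × (1 − 0.62) = 0.0016416
  DNS tunneling: 0.22 × 0.65 × 0.93 × (1 − 0.83) = 0.022608
  benign misconfiguration: 0.08 × 0.44 × 0.06 × (1 − 0.29) = 0.0014995
  DDoS probe: 0.23 × 0.07 × 0.50 × (1 − 0.25) = 0.0060375
  data exfiltration: 0.23 × 0.67 × 0.82 × (1 − 0.84) = 0.020218
Normalizing constant Z = 0.0016416 + 0.022608 + 0.0014995 + 0.0060375 + 0.020218 = 0.052005.
P(DDoS probe | evidence) = 0.0060375 / 0.052005 ≈ 0.116.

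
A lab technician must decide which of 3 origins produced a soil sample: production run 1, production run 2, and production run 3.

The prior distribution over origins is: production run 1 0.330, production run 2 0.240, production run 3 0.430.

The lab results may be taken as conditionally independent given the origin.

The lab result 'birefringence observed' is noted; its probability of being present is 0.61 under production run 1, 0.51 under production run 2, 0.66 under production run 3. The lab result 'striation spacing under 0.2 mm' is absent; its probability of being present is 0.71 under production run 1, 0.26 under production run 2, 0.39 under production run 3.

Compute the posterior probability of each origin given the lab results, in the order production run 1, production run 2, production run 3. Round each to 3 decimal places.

0.181, 0.281, 0.538

Multiply each prior by the joint likelihood of the lab result pattern (using 1 − P(present | H) for each absent lab result):
  production run 1: 0.330 × 0.61 × (1 − 0.71) = 0.058377
  production run 2: 0.240 × 0.51 × (1 − 0.26) = 0.090576
  production run 3: 0.430 × 0.66 × (1 − 0.39) = 0.17312
Marginal likelihood of the evidence = 0.32207.
P(production run 1 | evidence) = 0.058377 / 0.32207 ≈ 0.181
P(production run 2 | evidence) = 0.090576 / 0.32207 ≈ 0.281
P(production run 3 | evidence) = 0.17312 / 0.32207 ≈ 0.538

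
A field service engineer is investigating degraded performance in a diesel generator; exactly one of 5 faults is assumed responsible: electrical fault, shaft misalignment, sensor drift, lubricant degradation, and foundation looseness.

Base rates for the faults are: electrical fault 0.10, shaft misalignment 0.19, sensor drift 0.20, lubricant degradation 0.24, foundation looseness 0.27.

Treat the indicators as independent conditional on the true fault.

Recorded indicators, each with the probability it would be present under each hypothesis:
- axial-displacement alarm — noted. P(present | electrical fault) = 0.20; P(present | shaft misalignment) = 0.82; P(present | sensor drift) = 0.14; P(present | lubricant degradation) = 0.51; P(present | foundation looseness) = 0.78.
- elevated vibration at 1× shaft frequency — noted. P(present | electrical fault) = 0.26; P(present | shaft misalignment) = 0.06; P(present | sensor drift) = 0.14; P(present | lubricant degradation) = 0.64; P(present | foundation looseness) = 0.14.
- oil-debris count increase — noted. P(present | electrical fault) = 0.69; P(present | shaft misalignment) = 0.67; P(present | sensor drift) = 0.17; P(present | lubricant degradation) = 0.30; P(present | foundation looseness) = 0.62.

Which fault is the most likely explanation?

lubricant degradation

Multiply each prior by the joint likelihood of the indicator pattern:
  electrical fault: 0.10 × 0.20 × 0.26 × 0.69 = 0.003588
  shaft misalignment: 0.19 × 0.82 × 0.06 × 0.67 = 0.0062632
  sensor drift: 0.20 × 0.14 × 0.14 × 0.17 = 0.0006664
  lubricant degradation: 0.24 × 0.51 × 0.64 × 0.30 = 0.023501
  foundation looseness: 0.27 × 0.78 × 0.14 × 0.62 = 0.01828
Normalizing constant Z = 0.003588 + 0.0062632 + 0.0006664 + 0.023501 + 0.01828 = 0.052298.
P(electrical fault | evidence) ≈ 0.003588 / 0.052298 ≈ 0.069
P(shaft misalignment | evidence) ≈ 0.0062632 / 0.052298 ≈ 0.120
P(sensor drift | evidence) ≈ 0.0006664 / 0.052298 ≈ 0.013
P(lubricant degradation | evidence) ≈ 0.023501 / 0.052298 ≈ 0.449
P(foundation looseness | evidence) ≈ 0.01828 / 0.052298 ≈ 0.350
The largest is 0.449, so lubricant degradation is most probable.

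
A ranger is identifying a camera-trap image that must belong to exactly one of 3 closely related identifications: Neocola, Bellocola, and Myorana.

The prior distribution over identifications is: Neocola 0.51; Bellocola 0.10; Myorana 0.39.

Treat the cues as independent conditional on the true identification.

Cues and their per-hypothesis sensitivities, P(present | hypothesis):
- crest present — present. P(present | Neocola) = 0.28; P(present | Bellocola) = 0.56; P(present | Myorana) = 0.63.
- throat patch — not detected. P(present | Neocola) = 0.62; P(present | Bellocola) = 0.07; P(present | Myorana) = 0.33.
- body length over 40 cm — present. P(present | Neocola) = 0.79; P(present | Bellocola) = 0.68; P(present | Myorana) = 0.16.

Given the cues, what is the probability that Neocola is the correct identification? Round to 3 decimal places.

Multiply each prior by the joint likelihood of the cue pattern (using 1 − P(present | H) for each absent cue):
  Neocola: 0.51 × 0.28 × (1 − 0.62) × 0.79 = 0.042869
  Bellocola: 0.10 × 0.56 × (1 − 0.07) × 0.68 = 0.035414
  Myorana: 0.39 × 0.63 × (1 − 0.33) × 0.16 = 0.026339
Marginal likelihood of the evidence = 0.10462.
P(Neocola | evidence) = 0.042869 / 0.10462 ≈ 0.410.

0.410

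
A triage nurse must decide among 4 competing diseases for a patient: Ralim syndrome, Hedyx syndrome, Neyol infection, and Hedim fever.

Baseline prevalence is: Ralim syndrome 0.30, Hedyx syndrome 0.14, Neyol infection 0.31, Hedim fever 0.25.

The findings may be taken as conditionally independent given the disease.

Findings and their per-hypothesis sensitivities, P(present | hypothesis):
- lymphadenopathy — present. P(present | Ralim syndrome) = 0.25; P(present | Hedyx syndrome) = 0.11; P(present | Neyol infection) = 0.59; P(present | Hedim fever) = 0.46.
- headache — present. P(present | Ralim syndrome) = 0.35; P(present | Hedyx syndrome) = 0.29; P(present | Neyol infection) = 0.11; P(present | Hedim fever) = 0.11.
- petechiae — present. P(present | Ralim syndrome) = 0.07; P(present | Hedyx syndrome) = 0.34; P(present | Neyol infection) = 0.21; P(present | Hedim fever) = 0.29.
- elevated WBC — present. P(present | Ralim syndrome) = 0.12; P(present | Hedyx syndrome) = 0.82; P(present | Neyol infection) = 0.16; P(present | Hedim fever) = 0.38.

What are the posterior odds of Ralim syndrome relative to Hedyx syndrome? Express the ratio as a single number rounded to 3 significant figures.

Posterior odds equal prior odds times the likelihood ratio; only the two competing hypotheses matter.
  Ralim syndrome: 0.30 × 0.25 × 0.35 × 0.07 × 0.12 = 0.0002205
  Hedyx syndrome: 0.14 × 0.11 × 0.29 × 0.34 × 0.82 = 0.0012451
Odds(Ralim syndrome : Hedyx syndrome) = 0.0002205 / 0.0012451 ≈ 0.177.

0.177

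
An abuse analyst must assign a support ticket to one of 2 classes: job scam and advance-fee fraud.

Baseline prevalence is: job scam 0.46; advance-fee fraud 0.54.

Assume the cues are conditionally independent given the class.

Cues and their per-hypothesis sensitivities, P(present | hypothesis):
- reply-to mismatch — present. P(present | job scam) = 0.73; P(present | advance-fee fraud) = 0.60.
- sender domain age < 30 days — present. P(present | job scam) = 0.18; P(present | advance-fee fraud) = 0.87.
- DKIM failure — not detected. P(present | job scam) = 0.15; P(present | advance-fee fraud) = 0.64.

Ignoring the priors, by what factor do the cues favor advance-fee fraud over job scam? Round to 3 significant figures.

Take the product of per-cue likelihoods under each hypothesis (using 1 − P(present | H) for each absent cue), then divide.
  advance-fee fraud: 0.60 × 0.87 × (1 − 0.64) = 0.18792
  job scam: 0.73 × 0.18 × (1 − 0.15) = 0.11169
Bayes factor = 0.18792 / 0.11169 ≈ 1.68

1.68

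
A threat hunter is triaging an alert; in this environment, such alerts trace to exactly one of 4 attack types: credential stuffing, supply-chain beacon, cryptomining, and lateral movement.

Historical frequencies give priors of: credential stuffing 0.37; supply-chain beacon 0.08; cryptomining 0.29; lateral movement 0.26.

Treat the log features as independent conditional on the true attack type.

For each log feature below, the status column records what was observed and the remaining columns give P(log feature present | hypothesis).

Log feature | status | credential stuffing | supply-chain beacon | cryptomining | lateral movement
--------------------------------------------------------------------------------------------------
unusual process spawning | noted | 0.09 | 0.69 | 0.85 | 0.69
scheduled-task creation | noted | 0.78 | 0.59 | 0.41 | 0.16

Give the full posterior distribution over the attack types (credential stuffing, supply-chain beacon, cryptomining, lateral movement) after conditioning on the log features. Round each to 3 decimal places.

For each hypothesis, the unnormalized posterior weight is prior × product of the log feature likelihoods:
  credential stuffing: 0.37 × 0.09 × 0.78 = 0.025974
  supply-chain beacon: 0.08 × 0.69 × 0.59 = 0.032568
  cryptomining: 0.29 × 0.85 × 0.41 = 0.10106
  lateral movement: 0.26 × 0.69 × 0.16 = 0.028704
The unnormalized weights sum to 0.18831.
P(credential stuffing | evidence) = 0.025974 / 0.18831 ≈ 0.138
P(supply-chain beacon | evidence) = 0.032568 / 0.18831 ≈ 0.173
P(cryptomining | evidence) = 0.10106 / 0.18831 ≈ 0.537
P(lateral movement | evidence) = 0.028704 / 0.18831 ≈ 0.152

0.138, 0.173, 0.537, 0.152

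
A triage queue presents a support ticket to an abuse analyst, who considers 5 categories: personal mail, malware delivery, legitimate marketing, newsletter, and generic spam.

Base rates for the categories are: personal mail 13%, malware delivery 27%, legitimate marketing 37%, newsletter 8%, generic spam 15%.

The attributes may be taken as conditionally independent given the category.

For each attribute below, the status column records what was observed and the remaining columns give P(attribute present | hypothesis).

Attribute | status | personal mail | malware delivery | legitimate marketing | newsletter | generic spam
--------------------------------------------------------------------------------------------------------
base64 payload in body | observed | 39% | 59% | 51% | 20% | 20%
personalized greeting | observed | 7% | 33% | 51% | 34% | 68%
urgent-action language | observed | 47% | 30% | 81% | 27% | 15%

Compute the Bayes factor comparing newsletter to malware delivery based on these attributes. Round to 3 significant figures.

0.314

Take the product of per-attribute likelihoods under each hypothesis, then divide.
  newsletter: 0.20 × 0.34 × 0.27 = 0.01836
  malware delivery: 0.59 × 0.33 × 0.30 = 0.05841
Bayes factor = 0.01836 / 0.05841 ≈ 0.314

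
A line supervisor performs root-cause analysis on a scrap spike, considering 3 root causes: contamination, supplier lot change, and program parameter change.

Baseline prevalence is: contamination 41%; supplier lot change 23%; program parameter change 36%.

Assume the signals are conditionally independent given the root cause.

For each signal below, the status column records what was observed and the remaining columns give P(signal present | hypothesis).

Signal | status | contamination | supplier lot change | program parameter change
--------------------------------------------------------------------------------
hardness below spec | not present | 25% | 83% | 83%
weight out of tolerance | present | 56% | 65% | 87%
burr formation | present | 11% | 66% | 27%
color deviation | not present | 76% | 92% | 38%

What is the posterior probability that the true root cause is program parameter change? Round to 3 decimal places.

For each hypothesis, the unnormalized posterior weight is prior × product of the signal likelihoods (using 1 − P(present | H) for each absent signal):
  contamination: 0.41 × (1 − 0.25) × 0.56 × 0.11 × (1 − 0.76) = 0.0045461
  supplier lot change: 0.23 × (1 − 0.83) × 0.65 × 0.66 × (1 − 0.92) = 0.0013419
  program parameter change: 0.36 × (1 − 0.83) × 0.87 × 0.27 × (1 − 0.38) = 0.008913
The unnormalized weights sum to 0.014801.
P(program parameter change | evidence) = 0.008913 / 0.014801 ≈ 0.602.

0.602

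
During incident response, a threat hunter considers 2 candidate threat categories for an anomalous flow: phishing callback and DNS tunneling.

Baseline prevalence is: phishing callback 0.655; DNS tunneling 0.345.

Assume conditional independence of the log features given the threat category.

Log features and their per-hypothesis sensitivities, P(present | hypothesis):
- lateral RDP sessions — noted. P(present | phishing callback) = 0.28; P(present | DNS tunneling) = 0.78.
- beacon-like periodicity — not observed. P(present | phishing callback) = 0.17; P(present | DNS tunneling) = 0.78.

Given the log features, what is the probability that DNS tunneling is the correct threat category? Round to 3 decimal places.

By Bayes' rule with conditional independence, the unnormalized weight for each hypothesis is prior × ∏ likelihoods (using 1 − P(present | H) for each absent log feature):
  phishing callback: 0.655 × 0.28 × (1 − 0.17) = 0.15222
  DNS tunneling: 0.345 × 0.78 × (1 − 0.78) = 0.059202
The unnormalized weights sum to 0.21142.
P(DNS tunneling | evidence) = 0.059202 / 0.21142 ≈ 0.280.

0.280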